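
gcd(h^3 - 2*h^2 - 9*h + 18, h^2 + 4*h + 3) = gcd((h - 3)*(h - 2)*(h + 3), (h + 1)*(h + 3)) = h + 3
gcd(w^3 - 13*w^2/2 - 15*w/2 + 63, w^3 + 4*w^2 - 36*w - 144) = w - 6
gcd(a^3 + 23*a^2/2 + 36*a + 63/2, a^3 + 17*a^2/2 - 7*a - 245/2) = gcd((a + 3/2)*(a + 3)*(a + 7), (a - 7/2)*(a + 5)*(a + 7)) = a + 7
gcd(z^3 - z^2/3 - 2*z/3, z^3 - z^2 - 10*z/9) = z^2 + 2*z/3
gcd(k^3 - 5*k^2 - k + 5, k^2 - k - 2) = k + 1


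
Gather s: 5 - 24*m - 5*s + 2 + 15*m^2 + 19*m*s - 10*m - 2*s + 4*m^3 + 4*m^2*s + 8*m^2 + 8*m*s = 4*m^3 + 23*m^2 - 34*m + s*(4*m^2 + 27*m - 7) + 7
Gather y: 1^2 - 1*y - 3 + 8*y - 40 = 7*y - 42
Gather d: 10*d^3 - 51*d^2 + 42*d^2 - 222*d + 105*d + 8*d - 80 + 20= 10*d^3 - 9*d^2 - 109*d - 60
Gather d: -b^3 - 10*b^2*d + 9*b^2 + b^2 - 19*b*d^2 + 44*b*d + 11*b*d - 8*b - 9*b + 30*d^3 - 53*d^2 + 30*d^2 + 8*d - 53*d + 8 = -b^3 + 10*b^2 - 17*b + 30*d^3 + d^2*(-19*b - 23) + d*(-10*b^2 + 55*b - 45) + 8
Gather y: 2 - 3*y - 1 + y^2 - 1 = y^2 - 3*y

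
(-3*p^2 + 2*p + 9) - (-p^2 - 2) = -2*p^2 + 2*p + 11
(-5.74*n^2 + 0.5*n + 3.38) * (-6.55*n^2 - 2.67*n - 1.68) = 37.597*n^4 + 12.0508*n^3 - 13.8308*n^2 - 9.8646*n - 5.6784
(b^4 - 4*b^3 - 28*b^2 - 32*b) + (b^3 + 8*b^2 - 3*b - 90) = b^4 - 3*b^3 - 20*b^2 - 35*b - 90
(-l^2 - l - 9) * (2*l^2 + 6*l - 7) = -2*l^4 - 8*l^3 - 17*l^2 - 47*l + 63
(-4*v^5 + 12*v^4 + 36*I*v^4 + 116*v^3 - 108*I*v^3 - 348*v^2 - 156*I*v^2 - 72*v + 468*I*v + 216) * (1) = -4*v^5 + 12*v^4 + 36*I*v^4 + 116*v^3 - 108*I*v^3 - 348*v^2 - 156*I*v^2 - 72*v + 468*I*v + 216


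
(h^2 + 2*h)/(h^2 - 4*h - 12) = h/(h - 6)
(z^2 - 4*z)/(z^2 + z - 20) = z/(z + 5)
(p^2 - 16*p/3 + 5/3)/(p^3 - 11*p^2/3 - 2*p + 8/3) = (3*p^2 - 16*p + 5)/(3*p^3 - 11*p^2 - 6*p + 8)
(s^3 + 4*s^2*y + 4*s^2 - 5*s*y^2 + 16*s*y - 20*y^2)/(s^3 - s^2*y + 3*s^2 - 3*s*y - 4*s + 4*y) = (s + 5*y)/(s - 1)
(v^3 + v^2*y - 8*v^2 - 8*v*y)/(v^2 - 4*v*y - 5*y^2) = v*(8 - v)/(-v + 5*y)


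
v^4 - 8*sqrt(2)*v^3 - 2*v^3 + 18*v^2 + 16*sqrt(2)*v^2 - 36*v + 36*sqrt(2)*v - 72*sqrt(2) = (v - 2)*(v - 6*sqrt(2))*(v - 3*sqrt(2))*(v + sqrt(2))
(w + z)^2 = w^2 + 2*w*z + z^2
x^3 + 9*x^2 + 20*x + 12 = (x + 1)*(x + 2)*(x + 6)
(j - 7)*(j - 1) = j^2 - 8*j + 7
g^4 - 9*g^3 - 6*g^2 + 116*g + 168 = (g - 7)*(g - 6)*(g + 2)^2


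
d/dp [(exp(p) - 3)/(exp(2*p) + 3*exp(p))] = (-exp(2*p) + 6*exp(p) + 9)*exp(-p)/(exp(2*p) + 6*exp(p) + 9)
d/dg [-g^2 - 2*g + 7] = -2*g - 2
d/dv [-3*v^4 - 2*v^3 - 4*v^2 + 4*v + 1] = -12*v^3 - 6*v^2 - 8*v + 4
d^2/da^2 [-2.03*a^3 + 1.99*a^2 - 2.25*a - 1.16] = 3.98 - 12.18*a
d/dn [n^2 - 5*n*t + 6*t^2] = 2*n - 5*t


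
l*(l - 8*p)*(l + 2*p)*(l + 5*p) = l^4 - l^3*p - 46*l^2*p^2 - 80*l*p^3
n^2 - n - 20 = (n - 5)*(n + 4)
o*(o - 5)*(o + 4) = o^3 - o^2 - 20*o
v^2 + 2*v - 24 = (v - 4)*(v + 6)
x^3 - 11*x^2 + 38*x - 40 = (x - 5)*(x - 4)*(x - 2)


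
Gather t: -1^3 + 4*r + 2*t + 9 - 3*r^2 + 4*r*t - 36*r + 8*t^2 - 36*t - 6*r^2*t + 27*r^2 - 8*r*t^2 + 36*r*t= 24*r^2 - 32*r + t^2*(8 - 8*r) + t*(-6*r^2 + 40*r - 34) + 8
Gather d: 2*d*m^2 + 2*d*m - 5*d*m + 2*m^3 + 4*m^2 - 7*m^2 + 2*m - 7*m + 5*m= d*(2*m^2 - 3*m) + 2*m^3 - 3*m^2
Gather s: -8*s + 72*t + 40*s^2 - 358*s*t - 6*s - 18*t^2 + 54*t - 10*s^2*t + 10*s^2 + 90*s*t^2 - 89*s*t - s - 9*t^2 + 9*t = s^2*(50 - 10*t) + s*(90*t^2 - 447*t - 15) - 27*t^2 + 135*t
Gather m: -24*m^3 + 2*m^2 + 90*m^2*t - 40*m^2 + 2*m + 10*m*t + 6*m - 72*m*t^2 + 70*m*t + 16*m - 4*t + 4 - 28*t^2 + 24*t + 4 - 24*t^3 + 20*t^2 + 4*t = -24*m^3 + m^2*(90*t - 38) + m*(-72*t^2 + 80*t + 24) - 24*t^3 - 8*t^2 + 24*t + 8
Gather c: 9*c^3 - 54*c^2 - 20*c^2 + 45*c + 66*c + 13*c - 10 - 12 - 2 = 9*c^3 - 74*c^2 + 124*c - 24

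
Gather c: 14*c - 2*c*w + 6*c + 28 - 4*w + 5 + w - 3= c*(20 - 2*w) - 3*w + 30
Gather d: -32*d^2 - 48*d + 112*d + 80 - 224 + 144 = -32*d^2 + 64*d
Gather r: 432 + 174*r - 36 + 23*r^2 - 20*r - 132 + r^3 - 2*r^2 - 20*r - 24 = r^3 + 21*r^2 + 134*r + 240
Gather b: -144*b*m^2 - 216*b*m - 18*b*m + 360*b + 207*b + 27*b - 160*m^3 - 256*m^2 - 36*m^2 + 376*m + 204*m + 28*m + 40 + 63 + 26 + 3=b*(-144*m^2 - 234*m + 594) - 160*m^3 - 292*m^2 + 608*m + 132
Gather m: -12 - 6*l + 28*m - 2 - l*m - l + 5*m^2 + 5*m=-7*l + 5*m^2 + m*(33 - l) - 14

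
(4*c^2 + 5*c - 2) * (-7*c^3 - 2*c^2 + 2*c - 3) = -28*c^5 - 43*c^4 + 12*c^3 + 2*c^2 - 19*c + 6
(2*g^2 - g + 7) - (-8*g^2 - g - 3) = 10*g^2 + 10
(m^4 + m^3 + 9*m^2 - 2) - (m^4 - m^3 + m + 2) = 2*m^3 + 9*m^2 - m - 4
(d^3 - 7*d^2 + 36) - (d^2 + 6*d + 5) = d^3 - 8*d^2 - 6*d + 31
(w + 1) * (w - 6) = w^2 - 5*w - 6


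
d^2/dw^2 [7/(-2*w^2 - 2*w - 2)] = 7*(w^2 + w - (2*w + 1)^2 + 1)/(w^2 + w + 1)^3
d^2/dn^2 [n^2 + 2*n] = 2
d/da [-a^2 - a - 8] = -2*a - 1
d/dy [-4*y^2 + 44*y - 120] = 44 - 8*y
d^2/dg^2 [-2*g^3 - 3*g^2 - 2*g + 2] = -12*g - 6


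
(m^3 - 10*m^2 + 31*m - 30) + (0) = m^3 - 10*m^2 + 31*m - 30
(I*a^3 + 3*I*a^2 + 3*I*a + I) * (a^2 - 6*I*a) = I*a^5 + 6*a^4 + 3*I*a^4 + 18*a^3 + 3*I*a^3 + 18*a^2 + I*a^2 + 6*a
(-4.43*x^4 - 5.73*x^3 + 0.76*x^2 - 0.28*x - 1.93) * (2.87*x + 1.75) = -12.7141*x^5 - 24.1976*x^4 - 7.8463*x^3 + 0.5264*x^2 - 6.0291*x - 3.3775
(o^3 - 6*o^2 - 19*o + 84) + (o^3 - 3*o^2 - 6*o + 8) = 2*o^3 - 9*o^2 - 25*o + 92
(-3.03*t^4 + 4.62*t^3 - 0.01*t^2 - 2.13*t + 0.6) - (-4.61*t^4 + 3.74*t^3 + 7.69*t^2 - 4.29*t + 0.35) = 1.58*t^4 + 0.88*t^3 - 7.7*t^2 + 2.16*t + 0.25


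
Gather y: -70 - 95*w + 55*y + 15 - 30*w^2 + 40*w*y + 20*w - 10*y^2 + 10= -30*w^2 - 75*w - 10*y^2 + y*(40*w + 55) - 45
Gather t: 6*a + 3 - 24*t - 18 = 6*a - 24*t - 15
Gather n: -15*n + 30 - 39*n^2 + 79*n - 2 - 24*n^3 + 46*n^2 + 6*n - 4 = -24*n^3 + 7*n^2 + 70*n + 24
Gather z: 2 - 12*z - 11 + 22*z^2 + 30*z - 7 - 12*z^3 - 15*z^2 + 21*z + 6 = -12*z^3 + 7*z^2 + 39*z - 10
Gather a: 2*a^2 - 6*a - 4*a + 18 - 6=2*a^2 - 10*a + 12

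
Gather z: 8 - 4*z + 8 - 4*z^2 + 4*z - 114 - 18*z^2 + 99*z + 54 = -22*z^2 + 99*z - 44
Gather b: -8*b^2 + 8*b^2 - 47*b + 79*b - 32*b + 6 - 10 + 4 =0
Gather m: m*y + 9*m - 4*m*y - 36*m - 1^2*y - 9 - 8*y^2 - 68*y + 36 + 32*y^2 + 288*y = m*(-3*y - 27) + 24*y^2 + 219*y + 27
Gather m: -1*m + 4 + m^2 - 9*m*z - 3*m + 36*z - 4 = m^2 + m*(-9*z - 4) + 36*z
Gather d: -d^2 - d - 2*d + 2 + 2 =-d^2 - 3*d + 4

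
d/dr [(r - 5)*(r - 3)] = 2*r - 8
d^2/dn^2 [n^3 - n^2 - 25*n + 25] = 6*n - 2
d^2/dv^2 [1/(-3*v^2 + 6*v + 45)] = 2*(-v^2 + 2*v + 4*(v - 1)^2 + 15)/(3*(-v^2 + 2*v + 15)^3)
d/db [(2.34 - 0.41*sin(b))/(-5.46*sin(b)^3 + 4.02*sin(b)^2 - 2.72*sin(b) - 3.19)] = (-4.4772*sin(b)^3 + 39.9774*sin(b)^2 - 18.8136*sin(b) + 7.6727)*cos(b)/(29.8116*sin(b)^6 - 43.8984*sin(b)^5 + 45.8628*sin(b)^4 + 12.966*sin(b)^3 - 18.2492*sin(b)^2 + 17.3536*sin(b) + 10.1761)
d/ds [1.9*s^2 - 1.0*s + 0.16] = 3.8*s - 1.0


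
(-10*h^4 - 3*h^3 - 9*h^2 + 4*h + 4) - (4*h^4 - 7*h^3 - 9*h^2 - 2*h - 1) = -14*h^4 + 4*h^3 + 6*h + 5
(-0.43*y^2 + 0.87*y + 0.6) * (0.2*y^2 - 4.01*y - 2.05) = -0.086*y^4 + 1.8983*y^3 - 2.4872*y^2 - 4.1895*y - 1.23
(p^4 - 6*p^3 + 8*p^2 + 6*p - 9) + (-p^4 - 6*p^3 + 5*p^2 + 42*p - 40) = -12*p^3 + 13*p^2 + 48*p - 49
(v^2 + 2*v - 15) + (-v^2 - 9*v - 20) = -7*v - 35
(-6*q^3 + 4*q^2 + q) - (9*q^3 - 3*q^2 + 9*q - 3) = -15*q^3 + 7*q^2 - 8*q + 3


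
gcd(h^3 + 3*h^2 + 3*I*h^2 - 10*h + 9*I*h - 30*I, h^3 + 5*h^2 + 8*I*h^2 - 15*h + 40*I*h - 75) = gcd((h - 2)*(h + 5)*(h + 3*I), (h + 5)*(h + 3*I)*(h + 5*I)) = h^2 + h*(5 + 3*I) + 15*I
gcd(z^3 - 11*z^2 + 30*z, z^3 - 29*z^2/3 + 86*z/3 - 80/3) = z - 5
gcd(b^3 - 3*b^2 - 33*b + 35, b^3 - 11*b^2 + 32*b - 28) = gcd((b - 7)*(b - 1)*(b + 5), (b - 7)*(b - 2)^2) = b - 7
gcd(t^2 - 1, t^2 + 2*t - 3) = t - 1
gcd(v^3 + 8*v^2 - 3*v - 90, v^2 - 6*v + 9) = v - 3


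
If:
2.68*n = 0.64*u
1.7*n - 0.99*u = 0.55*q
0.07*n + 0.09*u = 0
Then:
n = 0.00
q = 0.00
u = 0.00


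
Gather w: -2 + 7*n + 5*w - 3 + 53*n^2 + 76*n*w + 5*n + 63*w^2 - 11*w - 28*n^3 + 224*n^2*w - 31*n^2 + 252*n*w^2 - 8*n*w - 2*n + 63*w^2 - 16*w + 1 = -28*n^3 + 22*n^2 + 10*n + w^2*(252*n + 126) + w*(224*n^2 + 68*n - 22) - 4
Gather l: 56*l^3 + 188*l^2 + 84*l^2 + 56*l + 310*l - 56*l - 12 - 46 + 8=56*l^3 + 272*l^2 + 310*l - 50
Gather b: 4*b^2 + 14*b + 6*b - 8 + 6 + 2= 4*b^2 + 20*b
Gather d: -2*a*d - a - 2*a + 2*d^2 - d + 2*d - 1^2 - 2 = -3*a + 2*d^2 + d*(1 - 2*a) - 3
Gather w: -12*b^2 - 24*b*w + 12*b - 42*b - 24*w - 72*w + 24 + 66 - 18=-12*b^2 - 30*b + w*(-24*b - 96) + 72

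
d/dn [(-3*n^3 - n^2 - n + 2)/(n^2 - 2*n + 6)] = (-3*n^4 + 12*n^3 - 51*n^2 - 16*n - 2)/(n^4 - 4*n^3 + 16*n^2 - 24*n + 36)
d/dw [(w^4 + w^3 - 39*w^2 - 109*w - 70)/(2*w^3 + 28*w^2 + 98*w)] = (w^5 + 21*w^4 + 53*w^3 - 55*w^2 + 210*w + 490)/(2*w^2*(w^3 + 21*w^2 + 147*w + 343))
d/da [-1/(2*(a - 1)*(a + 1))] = a/((a - 1)^2*(a + 1)^2)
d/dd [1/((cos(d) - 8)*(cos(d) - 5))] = (2*cos(d) - 13)*sin(d)/((cos(d) - 8)^2*(cos(d) - 5)^2)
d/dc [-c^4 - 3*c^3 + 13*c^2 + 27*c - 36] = -4*c^3 - 9*c^2 + 26*c + 27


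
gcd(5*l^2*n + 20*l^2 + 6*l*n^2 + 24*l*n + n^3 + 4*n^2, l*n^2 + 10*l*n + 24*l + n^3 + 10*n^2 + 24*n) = l*n + 4*l + n^2 + 4*n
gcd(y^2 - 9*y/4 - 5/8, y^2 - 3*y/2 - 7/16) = y + 1/4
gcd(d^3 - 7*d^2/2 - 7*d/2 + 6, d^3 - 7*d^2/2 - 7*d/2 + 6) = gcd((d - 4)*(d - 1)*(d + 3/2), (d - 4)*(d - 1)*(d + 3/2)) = d^3 - 7*d^2/2 - 7*d/2 + 6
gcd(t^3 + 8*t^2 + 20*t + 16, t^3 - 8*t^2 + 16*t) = 1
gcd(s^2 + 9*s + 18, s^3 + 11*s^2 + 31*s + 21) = s + 3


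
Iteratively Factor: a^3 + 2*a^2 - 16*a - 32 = (a - 4)*(a^2 + 6*a + 8) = (a - 4)*(a + 4)*(a + 2)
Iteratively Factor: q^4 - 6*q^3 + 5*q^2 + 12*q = (q - 3)*(q^3 - 3*q^2 - 4*q) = (q - 4)*(q - 3)*(q^2 + q) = q*(q - 4)*(q - 3)*(q + 1)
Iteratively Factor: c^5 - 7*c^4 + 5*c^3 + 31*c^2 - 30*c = (c)*(c^4 - 7*c^3 + 5*c^2 + 31*c - 30) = c*(c - 1)*(c^3 - 6*c^2 - c + 30) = c*(c - 3)*(c - 1)*(c^2 - 3*c - 10) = c*(c - 5)*(c - 3)*(c - 1)*(c + 2)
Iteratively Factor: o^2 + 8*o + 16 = (o + 4)*(o + 4)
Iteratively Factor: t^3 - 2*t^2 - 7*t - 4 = (t + 1)*(t^2 - 3*t - 4) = (t + 1)^2*(t - 4)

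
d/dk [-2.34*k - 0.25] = -2.34000000000000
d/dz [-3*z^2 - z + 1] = -6*z - 1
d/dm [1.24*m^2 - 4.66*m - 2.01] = 2.48*m - 4.66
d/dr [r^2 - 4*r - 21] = 2*r - 4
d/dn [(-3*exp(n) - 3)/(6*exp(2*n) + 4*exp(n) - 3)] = (18*exp(2*n) + 36*exp(n) + 21)*exp(n)/(36*exp(4*n) + 48*exp(3*n) - 20*exp(2*n) - 24*exp(n) + 9)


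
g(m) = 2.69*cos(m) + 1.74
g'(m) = -2.69*sin(m)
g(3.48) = -0.80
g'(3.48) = 0.89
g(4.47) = 1.09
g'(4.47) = 2.61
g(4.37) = 0.84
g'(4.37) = 2.53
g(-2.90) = -0.87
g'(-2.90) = 0.64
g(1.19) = 2.74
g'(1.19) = -2.50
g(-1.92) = 0.82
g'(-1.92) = 2.53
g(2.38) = -0.21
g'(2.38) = -1.86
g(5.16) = 2.90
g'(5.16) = 2.42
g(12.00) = 4.01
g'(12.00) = 1.44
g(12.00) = 4.01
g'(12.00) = 1.44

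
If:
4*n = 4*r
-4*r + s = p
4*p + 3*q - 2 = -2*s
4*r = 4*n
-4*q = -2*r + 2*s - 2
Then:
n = 9*s/29 - 1/29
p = 4/29 - 7*s/29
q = 14/29 - 10*s/29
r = 9*s/29 - 1/29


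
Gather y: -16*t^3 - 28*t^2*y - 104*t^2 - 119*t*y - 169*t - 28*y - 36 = -16*t^3 - 104*t^2 - 169*t + y*(-28*t^2 - 119*t - 28) - 36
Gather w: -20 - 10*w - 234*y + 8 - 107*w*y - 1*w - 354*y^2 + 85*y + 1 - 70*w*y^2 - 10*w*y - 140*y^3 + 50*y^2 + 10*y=w*(-70*y^2 - 117*y - 11) - 140*y^3 - 304*y^2 - 139*y - 11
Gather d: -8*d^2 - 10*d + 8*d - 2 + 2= -8*d^2 - 2*d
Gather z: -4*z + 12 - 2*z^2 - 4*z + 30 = -2*z^2 - 8*z + 42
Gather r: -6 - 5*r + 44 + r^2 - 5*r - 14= r^2 - 10*r + 24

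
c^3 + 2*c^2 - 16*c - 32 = (c - 4)*(c + 2)*(c + 4)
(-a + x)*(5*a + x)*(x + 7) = -5*a^2*x - 35*a^2 + 4*a*x^2 + 28*a*x + x^3 + 7*x^2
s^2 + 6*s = s*(s + 6)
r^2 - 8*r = r*(r - 8)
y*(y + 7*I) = y^2 + 7*I*y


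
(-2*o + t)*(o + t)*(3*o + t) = -6*o^3 - 5*o^2*t + 2*o*t^2 + t^3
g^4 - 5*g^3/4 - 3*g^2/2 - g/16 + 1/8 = (g - 2)*(g - 1/4)*(g + 1/2)^2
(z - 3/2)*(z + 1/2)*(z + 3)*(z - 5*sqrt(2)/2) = z^4 - 5*sqrt(2)*z^3/2 + 2*z^3 - 5*sqrt(2)*z^2 - 15*z^2/4 - 9*z/4 + 75*sqrt(2)*z/8 + 45*sqrt(2)/8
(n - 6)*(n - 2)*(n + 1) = n^3 - 7*n^2 + 4*n + 12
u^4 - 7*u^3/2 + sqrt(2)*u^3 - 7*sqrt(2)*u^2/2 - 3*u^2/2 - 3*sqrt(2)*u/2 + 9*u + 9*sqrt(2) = (u - 3)*(u - 2)*(u + 3/2)*(u + sqrt(2))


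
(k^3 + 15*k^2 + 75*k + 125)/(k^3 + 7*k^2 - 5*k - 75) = (k + 5)/(k - 3)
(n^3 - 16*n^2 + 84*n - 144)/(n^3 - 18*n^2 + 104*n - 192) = (n - 6)/(n - 8)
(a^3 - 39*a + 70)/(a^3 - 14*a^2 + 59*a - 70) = (a + 7)/(a - 7)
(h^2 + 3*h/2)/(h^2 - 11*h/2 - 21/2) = h/(h - 7)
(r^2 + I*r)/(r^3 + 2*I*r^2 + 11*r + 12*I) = r/(r^2 + I*r + 12)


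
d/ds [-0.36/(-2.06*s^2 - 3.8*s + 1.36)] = (-1.4832*s - 1.368)/(2.06*s^2 + 3.8*s - 1.36)^2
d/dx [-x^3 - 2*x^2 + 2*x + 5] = -3*x^2 - 4*x + 2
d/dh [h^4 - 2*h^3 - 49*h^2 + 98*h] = 4*h^3 - 6*h^2 - 98*h + 98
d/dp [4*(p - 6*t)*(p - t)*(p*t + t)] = 4*t*(3*p^2 - 14*p*t + 2*p + 6*t^2 - 7*t)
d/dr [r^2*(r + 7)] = r*(3*r + 14)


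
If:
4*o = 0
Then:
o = 0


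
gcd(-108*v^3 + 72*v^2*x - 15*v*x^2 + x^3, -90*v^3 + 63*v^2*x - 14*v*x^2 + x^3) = 18*v^2 - 9*v*x + x^2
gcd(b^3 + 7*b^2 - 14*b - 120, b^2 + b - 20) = b^2 + b - 20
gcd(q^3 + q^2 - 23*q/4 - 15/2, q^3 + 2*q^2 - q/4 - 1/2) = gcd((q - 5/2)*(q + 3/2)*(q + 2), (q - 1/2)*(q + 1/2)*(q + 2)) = q + 2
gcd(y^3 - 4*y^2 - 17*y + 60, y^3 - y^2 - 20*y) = y^2 - y - 20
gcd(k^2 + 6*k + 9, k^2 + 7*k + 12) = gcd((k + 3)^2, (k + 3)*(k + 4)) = k + 3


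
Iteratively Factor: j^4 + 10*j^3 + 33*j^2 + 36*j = (j)*(j^3 + 10*j^2 + 33*j + 36) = j*(j + 3)*(j^2 + 7*j + 12) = j*(j + 3)*(j + 4)*(j + 3)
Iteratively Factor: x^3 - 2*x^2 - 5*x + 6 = (x - 3)*(x^2 + x - 2) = (x - 3)*(x + 2)*(x - 1)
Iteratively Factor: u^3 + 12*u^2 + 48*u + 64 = (u + 4)*(u^2 + 8*u + 16) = (u + 4)^2*(u + 4)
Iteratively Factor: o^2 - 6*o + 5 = (o - 1)*(o - 5)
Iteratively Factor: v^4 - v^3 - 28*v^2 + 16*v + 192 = (v - 4)*(v^3 + 3*v^2 - 16*v - 48) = (v - 4)^2*(v^2 + 7*v + 12) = (v - 4)^2*(v + 3)*(v + 4)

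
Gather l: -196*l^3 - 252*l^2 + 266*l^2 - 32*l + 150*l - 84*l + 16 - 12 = -196*l^3 + 14*l^2 + 34*l + 4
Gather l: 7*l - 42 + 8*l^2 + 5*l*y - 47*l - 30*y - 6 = 8*l^2 + l*(5*y - 40) - 30*y - 48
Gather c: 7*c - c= 6*c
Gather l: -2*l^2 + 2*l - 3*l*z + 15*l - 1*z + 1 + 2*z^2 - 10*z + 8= -2*l^2 + l*(17 - 3*z) + 2*z^2 - 11*z + 9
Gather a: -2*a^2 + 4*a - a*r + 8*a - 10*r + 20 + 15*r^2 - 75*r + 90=-2*a^2 + a*(12 - r) + 15*r^2 - 85*r + 110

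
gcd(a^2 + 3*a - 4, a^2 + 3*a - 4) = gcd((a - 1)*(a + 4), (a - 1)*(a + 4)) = a^2 + 3*a - 4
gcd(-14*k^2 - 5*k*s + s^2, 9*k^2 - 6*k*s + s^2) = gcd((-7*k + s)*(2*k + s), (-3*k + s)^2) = 1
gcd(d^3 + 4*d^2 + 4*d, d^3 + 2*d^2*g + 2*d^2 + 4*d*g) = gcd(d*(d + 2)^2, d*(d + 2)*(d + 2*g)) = d^2 + 2*d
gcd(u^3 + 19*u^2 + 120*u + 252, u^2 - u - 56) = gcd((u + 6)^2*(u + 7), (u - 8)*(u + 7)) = u + 7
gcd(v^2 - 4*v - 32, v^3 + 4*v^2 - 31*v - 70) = 1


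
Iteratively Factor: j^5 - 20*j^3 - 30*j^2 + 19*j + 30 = (j - 1)*(j^4 + j^3 - 19*j^2 - 49*j - 30) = (j - 1)*(j + 1)*(j^3 - 19*j - 30) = (j - 1)*(j + 1)*(j + 2)*(j^2 - 2*j - 15) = (j - 5)*(j - 1)*(j + 1)*(j + 2)*(j + 3)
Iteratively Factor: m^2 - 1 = (m - 1)*(m + 1)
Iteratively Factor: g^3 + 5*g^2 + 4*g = (g + 1)*(g^2 + 4*g) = g*(g + 1)*(g + 4)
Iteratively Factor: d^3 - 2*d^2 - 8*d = (d - 4)*(d^2 + 2*d) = d*(d - 4)*(d + 2)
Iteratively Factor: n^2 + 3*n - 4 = (n + 4)*(n - 1)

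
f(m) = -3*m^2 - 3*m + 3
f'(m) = -6*m - 3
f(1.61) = -9.61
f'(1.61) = -12.66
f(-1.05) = 2.84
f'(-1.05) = 3.30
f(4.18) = -61.96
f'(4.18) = -28.08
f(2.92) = -31.34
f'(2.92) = -20.52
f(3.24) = -38.21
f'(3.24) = -22.44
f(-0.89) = 3.29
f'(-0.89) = 2.34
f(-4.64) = -47.67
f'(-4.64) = 24.84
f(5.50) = -104.25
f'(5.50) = -36.00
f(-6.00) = -87.00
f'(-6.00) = 33.00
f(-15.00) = -627.00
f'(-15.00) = 87.00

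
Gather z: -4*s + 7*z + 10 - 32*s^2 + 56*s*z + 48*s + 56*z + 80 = -32*s^2 + 44*s + z*(56*s + 63) + 90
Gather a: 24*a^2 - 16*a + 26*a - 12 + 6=24*a^2 + 10*a - 6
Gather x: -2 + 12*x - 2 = 12*x - 4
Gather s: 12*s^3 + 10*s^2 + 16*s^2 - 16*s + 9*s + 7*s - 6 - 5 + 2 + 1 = 12*s^3 + 26*s^2 - 8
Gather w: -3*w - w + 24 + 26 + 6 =56 - 4*w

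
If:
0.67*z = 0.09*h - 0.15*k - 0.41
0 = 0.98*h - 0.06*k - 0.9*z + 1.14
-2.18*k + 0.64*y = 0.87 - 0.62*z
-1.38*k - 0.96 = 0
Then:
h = -1.85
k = -0.70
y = -0.33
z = -0.71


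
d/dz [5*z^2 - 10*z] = 10*z - 10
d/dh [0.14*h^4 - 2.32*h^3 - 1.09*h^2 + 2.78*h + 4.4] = 0.56*h^3 - 6.96*h^2 - 2.18*h + 2.78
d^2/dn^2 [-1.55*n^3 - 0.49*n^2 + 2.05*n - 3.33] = -9.3*n - 0.98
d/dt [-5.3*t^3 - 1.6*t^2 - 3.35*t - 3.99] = -15.9*t^2 - 3.2*t - 3.35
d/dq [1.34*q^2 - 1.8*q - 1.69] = 2.68*q - 1.8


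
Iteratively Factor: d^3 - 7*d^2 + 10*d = (d)*(d^2 - 7*d + 10) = d*(d - 2)*(d - 5)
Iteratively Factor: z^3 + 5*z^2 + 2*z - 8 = (z + 2)*(z^2 + 3*z - 4) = (z + 2)*(z + 4)*(z - 1)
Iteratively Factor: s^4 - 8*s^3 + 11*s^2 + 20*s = (s - 5)*(s^3 - 3*s^2 - 4*s) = s*(s - 5)*(s^2 - 3*s - 4) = s*(s - 5)*(s - 4)*(s + 1)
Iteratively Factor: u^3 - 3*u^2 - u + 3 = (u - 1)*(u^2 - 2*u - 3) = (u - 1)*(u + 1)*(u - 3)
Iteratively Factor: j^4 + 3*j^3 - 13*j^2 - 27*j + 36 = (j - 3)*(j^3 + 6*j^2 + 5*j - 12) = (j - 3)*(j - 1)*(j^2 + 7*j + 12) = (j - 3)*(j - 1)*(j + 3)*(j + 4)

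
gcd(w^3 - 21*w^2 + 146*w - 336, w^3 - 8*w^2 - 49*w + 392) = w^2 - 15*w + 56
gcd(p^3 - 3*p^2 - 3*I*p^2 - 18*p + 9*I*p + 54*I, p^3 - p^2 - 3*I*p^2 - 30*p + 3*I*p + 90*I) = p^2 + p*(-6 - 3*I) + 18*I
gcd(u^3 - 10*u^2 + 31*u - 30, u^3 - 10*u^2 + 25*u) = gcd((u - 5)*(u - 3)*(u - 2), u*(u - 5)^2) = u - 5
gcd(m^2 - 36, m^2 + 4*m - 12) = m + 6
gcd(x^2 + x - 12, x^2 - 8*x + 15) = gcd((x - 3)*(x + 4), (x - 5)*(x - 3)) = x - 3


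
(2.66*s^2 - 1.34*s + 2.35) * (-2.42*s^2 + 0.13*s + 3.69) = -6.4372*s^4 + 3.5886*s^3 + 3.9542*s^2 - 4.6391*s + 8.6715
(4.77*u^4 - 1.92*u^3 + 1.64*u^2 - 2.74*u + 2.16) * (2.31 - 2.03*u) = -9.6831*u^5 + 14.9163*u^4 - 7.7644*u^3 + 9.3506*u^2 - 10.7142*u + 4.9896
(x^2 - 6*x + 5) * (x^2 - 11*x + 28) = x^4 - 17*x^3 + 99*x^2 - 223*x + 140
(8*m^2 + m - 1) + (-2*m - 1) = 8*m^2 - m - 2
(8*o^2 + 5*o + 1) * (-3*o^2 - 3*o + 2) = -24*o^4 - 39*o^3 - 2*o^2 + 7*o + 2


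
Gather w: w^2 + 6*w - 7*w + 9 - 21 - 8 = w^2 - w - 20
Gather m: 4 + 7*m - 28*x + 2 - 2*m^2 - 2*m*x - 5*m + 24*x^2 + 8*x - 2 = -2*m^2 + m*(2 - 2*x) + 24*x^2 - 20*x + 4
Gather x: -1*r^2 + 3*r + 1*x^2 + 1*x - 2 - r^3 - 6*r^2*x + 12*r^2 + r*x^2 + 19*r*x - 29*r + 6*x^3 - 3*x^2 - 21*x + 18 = -r^3 + 11*r^2 - 26*r + 6*x^3 + x^2*(r - 2) + x*(-6*r^2 + 19*r - 20) + 16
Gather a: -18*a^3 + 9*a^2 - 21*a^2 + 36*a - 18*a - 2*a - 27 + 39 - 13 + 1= -18*a^3 - 12*a^2 + 16*a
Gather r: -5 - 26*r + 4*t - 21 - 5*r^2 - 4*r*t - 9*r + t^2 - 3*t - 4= -5*r^2 + r*(-4*t - 35) + t^2 + t - 30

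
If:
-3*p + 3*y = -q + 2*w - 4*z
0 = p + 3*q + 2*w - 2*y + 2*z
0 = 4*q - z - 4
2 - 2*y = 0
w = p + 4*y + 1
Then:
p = -253/106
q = 69/106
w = 277/106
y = 1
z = -74/53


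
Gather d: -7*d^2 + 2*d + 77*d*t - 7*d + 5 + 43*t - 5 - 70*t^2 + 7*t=-7*d^2 + d*(77*t - 5) - 70*t^2 + 50*t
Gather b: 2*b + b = 3*b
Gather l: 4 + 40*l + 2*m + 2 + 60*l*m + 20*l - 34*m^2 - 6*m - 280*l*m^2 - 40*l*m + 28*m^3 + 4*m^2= l*(-280*m^2 + 20*m + 60) + 28*m^3 - 30*m^2 - 4*m + 6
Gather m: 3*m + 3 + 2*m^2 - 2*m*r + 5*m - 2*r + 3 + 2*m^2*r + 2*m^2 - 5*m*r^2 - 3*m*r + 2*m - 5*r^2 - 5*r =m^2*(2*r + 4) + m*(-5*r^2 - 5*r + 10) - 5*r^2 - 7*r + 6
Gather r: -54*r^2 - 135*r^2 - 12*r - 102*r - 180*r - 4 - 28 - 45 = -189*r^2 - 294*r - 77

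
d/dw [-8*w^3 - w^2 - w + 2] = -24*w^2 - 2*w - 1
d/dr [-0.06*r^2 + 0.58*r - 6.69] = 0.58 - 0.12*r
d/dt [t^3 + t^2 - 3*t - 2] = 3*t^2 + 2*t - 3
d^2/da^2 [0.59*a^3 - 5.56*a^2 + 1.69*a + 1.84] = 3.54*a - 11.12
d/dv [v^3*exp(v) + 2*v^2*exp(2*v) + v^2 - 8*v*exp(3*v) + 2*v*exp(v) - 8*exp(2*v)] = v^3*exp(v) + 4*v^2*exp(2*v) + 3*v^2*exp(v) - 24*v*exp(3*v) + 4*v*exp(2*v) + 2*v*exp(v) + 2*v - 8*exp(3*v) - 16*exp(2*v) + 2*exp(v)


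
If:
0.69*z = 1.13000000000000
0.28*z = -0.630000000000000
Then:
No Solution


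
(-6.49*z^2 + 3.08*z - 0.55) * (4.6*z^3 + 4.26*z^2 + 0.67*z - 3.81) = -29.854*z^5 - 13.4794*z^4 + 6.2425*z^3 + 24.4475*z^2 - 12.1033*z + 2.0955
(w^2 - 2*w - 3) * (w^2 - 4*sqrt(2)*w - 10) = w^4 - 4*sqrt(2)*w^3 - 2*w^3 - 13*w^2 + 8*sqrt(2)*w^2 + 12*sqrt(2)*w + 20*w + 30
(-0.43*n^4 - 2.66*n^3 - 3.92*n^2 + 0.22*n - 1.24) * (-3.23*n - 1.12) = 1.3889*n^5 + 9.0734*n^4 + 15.6408*n^3 + 3.6798*n^2 + 3.7588*n + 1.3888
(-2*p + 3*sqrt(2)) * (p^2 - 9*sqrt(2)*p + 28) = -2*p^3 + 21*sqrt(2)*p^2 - 110*p + 84*sqrt(2)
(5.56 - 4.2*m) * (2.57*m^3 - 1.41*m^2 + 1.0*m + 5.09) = -10.794*m^4 + 20.2112*m^3 - 12.0396*m^2 - 15.818*m + 28.3004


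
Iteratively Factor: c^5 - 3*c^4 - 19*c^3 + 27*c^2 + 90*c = (c)*(c^4 - 3*c^3 - 19*c^2 + 27*c + 90) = c*(c + 2)*(c^3 - 5*c^2 - 9*c + 45) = c*(c + 2)*(c + 3)*(c^2 - 8*c + 15) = c*(c - 3)*(c + 2)*(c + 3)*(c - 5)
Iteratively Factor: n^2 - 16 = (n + 4)*(n - 4)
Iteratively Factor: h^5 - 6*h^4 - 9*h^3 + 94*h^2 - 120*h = (h + 4)*(h^4 - 10*h^3 + 31*h^2 - 30*h) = (h - 5)*(h + 4)*(h^3 - 5*h^2 + 6*h) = (h - 5)*(h - 3)*(h + 4)*(h^2 - 2*h) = h*(h - 5)*(h - 3)*(h + 4)*(h - 2)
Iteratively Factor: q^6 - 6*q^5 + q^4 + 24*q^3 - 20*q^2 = (q)*(q^5 - 6*q^4 + q^3 + 24*q^2 - 20*q) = q*(q - 2)*(q^4 - 4*q^3 - 7*q^2 + 10*q) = q^2*(q - 2)*(q^3 - 4*q^2 - 7*q + 10) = q^2*(q - 2)*(q + 2)*(q^2 - 6*q + 5) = q^2*(q - 2)*(q - 1)*(q + 2)*(q - 5)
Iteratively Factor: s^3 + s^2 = (s)*(s^2 + s) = s*(s + 1)*(s)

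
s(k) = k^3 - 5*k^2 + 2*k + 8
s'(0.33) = -0.97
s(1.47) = 3.31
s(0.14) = 8.18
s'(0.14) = 0.66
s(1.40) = 3.74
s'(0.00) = 2.00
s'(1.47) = -6.22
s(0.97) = 6.15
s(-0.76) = 3.15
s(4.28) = 3.37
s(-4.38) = -180.71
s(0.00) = 8.00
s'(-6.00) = 170.00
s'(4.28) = 14.16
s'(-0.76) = 11.33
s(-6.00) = -400.00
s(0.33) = 8.15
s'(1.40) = -6.12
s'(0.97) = -4.88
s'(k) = 3*k^2 - 10*k + 2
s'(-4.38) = 103.35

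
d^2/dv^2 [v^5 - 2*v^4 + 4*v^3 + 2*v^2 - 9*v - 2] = 20*v^3 - 24*v^2 + 24*v + 4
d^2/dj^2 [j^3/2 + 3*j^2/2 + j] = 3*j + 3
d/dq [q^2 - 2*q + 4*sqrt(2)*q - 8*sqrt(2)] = 2*q - 2 + 4*sqrt(2)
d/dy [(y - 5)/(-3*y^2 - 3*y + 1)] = (3*y^2 - 30*y - 14)/(9*y^4 + 18*y^3 + 3*y^2 - 6*y + 1)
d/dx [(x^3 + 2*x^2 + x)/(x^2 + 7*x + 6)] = (x^2 + 12*x + 6)/(x^2 + 12*x + 36)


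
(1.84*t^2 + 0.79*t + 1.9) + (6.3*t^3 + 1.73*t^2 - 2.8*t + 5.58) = 6.3*t^3 + 3.57*t^2 - 2.01*t + 7.48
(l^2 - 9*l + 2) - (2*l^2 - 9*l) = 2 - l^2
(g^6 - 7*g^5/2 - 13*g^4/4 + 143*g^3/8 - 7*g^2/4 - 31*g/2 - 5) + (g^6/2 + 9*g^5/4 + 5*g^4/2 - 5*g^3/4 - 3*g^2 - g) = 3*g^6/2 - 5*g^5/4 - 3*g^4/4 + 133*g^3/8 - 19*g^2/4 - 33*g/2 - 5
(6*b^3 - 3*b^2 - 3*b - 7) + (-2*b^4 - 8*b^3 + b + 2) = -2*b^4 - 2*b^3 - 3*b^2 - 2*b - 5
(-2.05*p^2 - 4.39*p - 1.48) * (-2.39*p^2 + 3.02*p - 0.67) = 4.8995*p^4 + 4.3011*p^3 - 8.3471*p^2 - 1.5283*p + 0.9916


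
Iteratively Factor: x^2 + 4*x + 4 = (x + 2)*(x + 2)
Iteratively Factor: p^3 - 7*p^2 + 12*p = (p)*(p^2 - 7*p + 12) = p*(p - 3)*(p - 4)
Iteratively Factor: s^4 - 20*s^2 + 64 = (s + 4)*(s^3 - 4*s^2 - 4*s + 16) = (s - 2)*(s + 4)*(s^2 - 2*s - 8) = (s - 2)*(s + 2)*(s + 4)*(s - 4)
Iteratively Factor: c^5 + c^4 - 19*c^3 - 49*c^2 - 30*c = (c + 3)*(c^4 - 2*c^3 - 13*c^2 - 10*c) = c*(c + 3)*(c^3 - 2*c^2 - 13*c - 10) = c*(c - 5)*(c + 3)*(c^2 + 3*c + 2) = c*(c - 5)*(c + 2)*(c + 3)*(c + 1)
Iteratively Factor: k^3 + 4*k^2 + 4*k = (k + 2)*(k^2 + 2*k) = (k + 2)^2*(k)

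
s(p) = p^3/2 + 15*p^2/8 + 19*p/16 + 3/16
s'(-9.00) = 88.94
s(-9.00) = -223.12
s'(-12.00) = 172.19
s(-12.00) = -608.06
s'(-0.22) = 0.44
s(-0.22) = 0.01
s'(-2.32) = 0.56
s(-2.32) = 1.28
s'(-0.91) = -0.98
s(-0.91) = 0.28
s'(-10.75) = 134.22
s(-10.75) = -417.05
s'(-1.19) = -1.15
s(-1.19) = 0.59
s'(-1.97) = -0.38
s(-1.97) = 1.30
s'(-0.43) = -0.15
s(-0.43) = -0.02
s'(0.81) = 5.21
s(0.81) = 2.65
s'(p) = 3*p^2/2 + 15*p/4 + 19/16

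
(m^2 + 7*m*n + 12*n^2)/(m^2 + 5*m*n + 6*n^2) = (m + 4*n)/(m + 2*n)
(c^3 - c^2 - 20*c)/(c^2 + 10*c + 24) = c*(c - 5)/(c + 6)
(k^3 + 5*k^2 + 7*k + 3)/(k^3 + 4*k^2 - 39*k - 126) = (k^2 + 2*k + 1)/(k^2 + k - 42)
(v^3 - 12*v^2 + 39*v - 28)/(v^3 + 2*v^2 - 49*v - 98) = (v^2 - 5*v + 4)/(v^2 + 9*v + 14)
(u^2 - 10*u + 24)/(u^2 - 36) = (u - 4)/(u + 6)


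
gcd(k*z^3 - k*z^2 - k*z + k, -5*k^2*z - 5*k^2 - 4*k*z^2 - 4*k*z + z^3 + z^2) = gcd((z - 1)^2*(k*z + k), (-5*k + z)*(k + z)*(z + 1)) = z + 1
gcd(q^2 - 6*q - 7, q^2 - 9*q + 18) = 1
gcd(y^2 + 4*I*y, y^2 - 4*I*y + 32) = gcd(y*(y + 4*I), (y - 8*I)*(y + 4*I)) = y + 4*I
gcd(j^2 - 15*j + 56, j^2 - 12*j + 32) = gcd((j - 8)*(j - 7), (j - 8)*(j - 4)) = j - 8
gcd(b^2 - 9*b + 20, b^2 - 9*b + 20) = b^2 - 9*b + 20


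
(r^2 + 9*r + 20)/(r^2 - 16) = (r + 5)/(r - 4)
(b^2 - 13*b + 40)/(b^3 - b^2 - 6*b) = (-b^2 + 13*b - 40)/(b*(-b^2 + b + 6))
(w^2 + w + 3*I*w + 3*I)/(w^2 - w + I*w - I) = (w^2 + w + 3*I*w + 3*I)/(w^2 - w + I*w - I)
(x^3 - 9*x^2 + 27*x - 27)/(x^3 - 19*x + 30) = (x^2 - 6*x + 9)/(x^2 + 3*x - 10)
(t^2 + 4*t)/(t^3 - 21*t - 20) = t/(t^2 - 4*t - 5)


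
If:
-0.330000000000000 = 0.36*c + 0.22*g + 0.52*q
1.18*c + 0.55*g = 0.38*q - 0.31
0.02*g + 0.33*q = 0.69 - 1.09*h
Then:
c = 6.0*q + 1.83928571428571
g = -12.1818181818182*q - 4.50974025974026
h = 0.715775050637436 - 0.079232693911593*q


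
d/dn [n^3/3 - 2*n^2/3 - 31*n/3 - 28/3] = n^2 - 4*n/3 - 31/3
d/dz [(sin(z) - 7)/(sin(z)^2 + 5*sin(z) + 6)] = (14*sin(z) + cos(z)^2 + 40)*cos(z)/(sin(z)^2 + 5*sin(z) + 6)^2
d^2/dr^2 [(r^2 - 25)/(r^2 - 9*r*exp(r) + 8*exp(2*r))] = (2*(r^2 - 25)*(9*r*exp(r) - 2*r - 16*exp(2*r) + 9*exp(r))^2 + (4*r*(9*r*exp(r) - 2*r - 16*exp(2*r) + 9*exp(r)) + (r^2 - 25)*(9*r*exp(r) - 32*exp(2*r) + 18*exp(r) - 2))*(r^2 - 9*r*exp(r) + 8*exp(2*r)) + 2*(r^2 - 9*r*exp(r) + 8*exp(2*r))^2)/(r^2 - 9*r*exp(r) + 8*exp(2*r))^3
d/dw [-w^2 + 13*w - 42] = 13 - 2*w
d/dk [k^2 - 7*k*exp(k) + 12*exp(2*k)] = -7*k*exp(k) + 2*k + 24*exp(2*k) - 7*exp(k)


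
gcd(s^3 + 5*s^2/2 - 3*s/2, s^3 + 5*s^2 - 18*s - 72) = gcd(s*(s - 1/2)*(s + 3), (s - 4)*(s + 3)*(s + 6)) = s + 3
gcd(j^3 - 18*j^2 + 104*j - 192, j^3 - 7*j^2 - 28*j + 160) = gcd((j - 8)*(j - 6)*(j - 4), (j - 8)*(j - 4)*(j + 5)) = j^2 - 12*j + 32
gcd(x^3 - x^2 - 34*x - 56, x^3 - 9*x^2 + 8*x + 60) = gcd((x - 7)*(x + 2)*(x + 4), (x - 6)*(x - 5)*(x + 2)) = x + 2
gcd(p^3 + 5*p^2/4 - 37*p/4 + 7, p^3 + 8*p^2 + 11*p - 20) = p^2 + 3*p - 4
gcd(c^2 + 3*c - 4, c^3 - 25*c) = 1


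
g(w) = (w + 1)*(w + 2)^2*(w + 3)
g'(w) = (w + 1)*(w + 2)^2 + (w + 1)*(w + 3)*(2*w + 4) + (w + 2)^2*(w + 3)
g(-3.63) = 4.40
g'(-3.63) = -14.06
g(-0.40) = 3.99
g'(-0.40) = 13.18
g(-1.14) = -0.19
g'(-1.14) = 0.82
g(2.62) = 434.24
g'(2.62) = 385.20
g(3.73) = 1045.17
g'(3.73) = 741.07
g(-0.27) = 5.96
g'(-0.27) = 17.25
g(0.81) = 54.45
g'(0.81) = 83.13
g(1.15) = 88.53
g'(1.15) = 118.72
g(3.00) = 600.00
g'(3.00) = 490.00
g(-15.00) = 28392.00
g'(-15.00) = -8762.00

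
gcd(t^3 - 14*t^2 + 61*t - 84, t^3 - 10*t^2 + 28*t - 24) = 1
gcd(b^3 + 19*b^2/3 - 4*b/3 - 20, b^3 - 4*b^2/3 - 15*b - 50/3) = b + 2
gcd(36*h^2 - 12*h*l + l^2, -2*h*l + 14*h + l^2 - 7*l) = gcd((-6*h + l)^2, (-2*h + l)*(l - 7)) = 1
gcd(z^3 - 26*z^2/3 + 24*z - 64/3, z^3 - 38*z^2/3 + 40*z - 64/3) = z - 4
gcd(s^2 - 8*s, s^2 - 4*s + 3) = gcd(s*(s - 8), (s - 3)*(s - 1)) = 1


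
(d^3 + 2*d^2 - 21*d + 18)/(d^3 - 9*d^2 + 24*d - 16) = (d^2 + 3*d - 18)/(d^2 - 8*d + 16)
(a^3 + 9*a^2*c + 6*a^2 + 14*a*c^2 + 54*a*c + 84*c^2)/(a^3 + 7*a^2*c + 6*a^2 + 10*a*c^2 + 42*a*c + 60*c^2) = (a + 7*c)/(a + 5*c)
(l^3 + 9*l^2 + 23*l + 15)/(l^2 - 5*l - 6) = (l^2 + 8*l + 15)/(l - 6)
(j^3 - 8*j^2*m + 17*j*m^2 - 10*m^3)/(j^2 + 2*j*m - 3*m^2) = (j^2 - 7*j*m + 10*m^2)/(j + 3*m)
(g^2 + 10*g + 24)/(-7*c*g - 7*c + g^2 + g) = (-g^2 - 10*g - 24)/(7*c*g + 7*c - g^2 - g)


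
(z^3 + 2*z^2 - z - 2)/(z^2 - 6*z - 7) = (z^2 + z - 2)/(z - 7)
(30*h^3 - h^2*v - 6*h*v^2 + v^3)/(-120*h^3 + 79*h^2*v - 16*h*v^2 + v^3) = (2*h + v)/(-8*h + v)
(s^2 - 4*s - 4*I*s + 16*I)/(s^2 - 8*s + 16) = (s - 4*I)/(s - 4)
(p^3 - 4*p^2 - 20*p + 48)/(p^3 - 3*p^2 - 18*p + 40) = (p - 6)/(p - 5)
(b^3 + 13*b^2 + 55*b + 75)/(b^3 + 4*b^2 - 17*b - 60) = (b + 5)/(b - 4)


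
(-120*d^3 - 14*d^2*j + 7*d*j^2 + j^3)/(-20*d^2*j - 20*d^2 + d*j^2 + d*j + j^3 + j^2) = (6*d + j)/(j + 1)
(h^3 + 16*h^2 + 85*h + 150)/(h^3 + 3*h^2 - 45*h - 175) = (h + 6)/(h - 7)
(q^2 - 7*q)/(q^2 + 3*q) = (q - 7)/(q + 3)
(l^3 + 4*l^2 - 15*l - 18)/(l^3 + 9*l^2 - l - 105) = (l^2 + 7*l + 6)/(l^2 + 12*l + 35)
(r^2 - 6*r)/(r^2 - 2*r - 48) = r*(6 - r)/(-r^2 + 2*r + 48)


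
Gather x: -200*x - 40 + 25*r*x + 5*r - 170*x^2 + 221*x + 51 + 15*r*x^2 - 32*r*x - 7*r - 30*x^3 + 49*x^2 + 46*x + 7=-2*r - 30*x^3 + x^2*(15*r - 121) + x*(67 - 7*r) + 18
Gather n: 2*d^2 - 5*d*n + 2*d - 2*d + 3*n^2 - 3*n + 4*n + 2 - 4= 2*d^2 + 3*n^2 + n*(1 - 5*d) - 2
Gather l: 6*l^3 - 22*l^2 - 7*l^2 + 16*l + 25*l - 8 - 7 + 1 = 6*l^3 - 29*l^2 + 41*l - 14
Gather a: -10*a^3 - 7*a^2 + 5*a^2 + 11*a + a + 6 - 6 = -10*a^3 - 2*a^2 + 12*a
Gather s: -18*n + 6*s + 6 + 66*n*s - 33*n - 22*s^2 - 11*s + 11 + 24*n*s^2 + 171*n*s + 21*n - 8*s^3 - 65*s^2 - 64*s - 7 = -30*n - 8*s^3 + s^2*(24*n - 87) + s*(237*n - 69) + 10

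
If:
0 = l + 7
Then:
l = -7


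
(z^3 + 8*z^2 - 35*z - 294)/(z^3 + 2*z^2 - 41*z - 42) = (z + 7)/(z + 1)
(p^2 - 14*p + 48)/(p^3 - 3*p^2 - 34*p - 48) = (p - 6)/(p^2 + 5*p + 6)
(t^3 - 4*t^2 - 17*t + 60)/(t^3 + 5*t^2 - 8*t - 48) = (t - 5)/(t + 4)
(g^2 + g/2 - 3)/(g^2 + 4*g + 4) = (g - 3/2)/(g + 2)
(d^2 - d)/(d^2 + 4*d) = (d - 1)/(d + 4)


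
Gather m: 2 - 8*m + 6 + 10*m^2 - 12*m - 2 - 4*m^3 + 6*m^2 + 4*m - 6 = -4*m^3 + 16*m^2 - 16*m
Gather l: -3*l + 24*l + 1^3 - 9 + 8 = 21*l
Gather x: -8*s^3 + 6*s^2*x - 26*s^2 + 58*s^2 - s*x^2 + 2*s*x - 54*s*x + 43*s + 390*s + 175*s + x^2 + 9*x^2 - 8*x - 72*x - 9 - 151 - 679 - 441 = -8*s^3 + 32*s^2 + 608*s + x^2*(10 - s) + x*(6*s^2 - 52*s - 80) - 1280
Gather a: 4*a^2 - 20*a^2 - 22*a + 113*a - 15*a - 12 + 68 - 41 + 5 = -16*a^2 + 76*a + 20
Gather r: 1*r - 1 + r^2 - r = r^2 - 1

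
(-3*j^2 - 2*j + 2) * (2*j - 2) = -6*j^3 + 2*j^2 + 8*j - 4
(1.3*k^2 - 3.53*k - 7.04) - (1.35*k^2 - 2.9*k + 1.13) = -0.05*k^2 - 0.63*k - 8.17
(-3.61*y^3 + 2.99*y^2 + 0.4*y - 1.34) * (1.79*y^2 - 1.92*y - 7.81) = -6.4619*y^5 + 12.2833*y^4 + 23.1693*y^3 - 26.5185*y^2 - 0.5512*y + 10.4654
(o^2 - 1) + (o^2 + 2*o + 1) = 2*o^2 + 2*o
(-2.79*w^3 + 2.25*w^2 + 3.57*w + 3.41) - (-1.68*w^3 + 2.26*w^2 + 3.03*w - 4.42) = -1.11*w^3 - 0.00999999999999979*w^2 + 0.54*w + 7.83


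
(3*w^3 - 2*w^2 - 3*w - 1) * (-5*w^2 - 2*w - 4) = -15*w^5 + 4*w^4 + 7*w^3 + 19*w^2 + 14*w + 4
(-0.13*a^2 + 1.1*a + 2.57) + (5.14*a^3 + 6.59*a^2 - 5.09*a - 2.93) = 5.14*a^3 + 6.46*a^2 - 3.99*a - 0.36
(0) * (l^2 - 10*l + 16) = 0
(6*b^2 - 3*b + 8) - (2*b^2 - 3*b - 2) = 4*b^2 + 10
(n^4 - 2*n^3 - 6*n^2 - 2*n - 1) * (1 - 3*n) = -3*n^5 + 7*n^4 + 16*n^3 + n - 1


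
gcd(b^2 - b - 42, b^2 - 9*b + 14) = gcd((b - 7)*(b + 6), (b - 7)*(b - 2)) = b - 7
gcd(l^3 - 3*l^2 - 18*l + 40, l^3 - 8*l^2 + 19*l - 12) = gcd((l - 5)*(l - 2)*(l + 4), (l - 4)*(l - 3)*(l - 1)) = 1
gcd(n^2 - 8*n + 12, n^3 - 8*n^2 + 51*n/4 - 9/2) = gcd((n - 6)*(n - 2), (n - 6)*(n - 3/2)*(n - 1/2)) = n - 6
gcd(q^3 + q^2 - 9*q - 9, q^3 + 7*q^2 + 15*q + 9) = q^2 + 4*q + 3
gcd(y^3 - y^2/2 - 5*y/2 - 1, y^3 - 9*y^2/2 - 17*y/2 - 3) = y^2 + 3*y/2 + 1/2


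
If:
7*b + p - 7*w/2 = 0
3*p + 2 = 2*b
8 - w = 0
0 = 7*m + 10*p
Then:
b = 86/23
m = -60/23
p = 42/23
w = 8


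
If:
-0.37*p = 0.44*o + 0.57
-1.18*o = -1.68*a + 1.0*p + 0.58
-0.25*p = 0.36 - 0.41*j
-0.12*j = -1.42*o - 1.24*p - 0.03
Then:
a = -0.89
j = -41.95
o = 57.77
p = -70.24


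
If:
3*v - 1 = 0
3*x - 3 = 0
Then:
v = 1/3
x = 1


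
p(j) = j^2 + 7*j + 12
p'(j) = 2*j + 7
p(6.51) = 99.95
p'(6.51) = 20.02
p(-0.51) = 8.69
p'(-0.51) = 5.98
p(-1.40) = 4.16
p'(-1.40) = 4.20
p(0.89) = 19.02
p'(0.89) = 8.78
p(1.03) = 20.27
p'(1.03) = 9.06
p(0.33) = 14.42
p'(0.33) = 7.66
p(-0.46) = 8.99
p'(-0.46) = 6.08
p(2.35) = 33.97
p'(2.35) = 11.70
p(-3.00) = 0.00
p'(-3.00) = 1.00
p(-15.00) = 132.00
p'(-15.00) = -23.00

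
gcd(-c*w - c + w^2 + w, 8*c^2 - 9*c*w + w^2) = -c + w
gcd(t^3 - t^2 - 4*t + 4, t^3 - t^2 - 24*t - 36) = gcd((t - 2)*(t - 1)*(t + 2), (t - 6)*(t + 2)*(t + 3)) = t + 2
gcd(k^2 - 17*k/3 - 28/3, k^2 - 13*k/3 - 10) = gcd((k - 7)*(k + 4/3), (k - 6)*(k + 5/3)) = 1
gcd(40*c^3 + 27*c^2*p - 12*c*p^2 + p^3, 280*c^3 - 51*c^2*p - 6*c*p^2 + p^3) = 40*c^2 - 13*c*p + p^2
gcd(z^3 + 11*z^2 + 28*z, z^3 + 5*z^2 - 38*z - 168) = z^2 + 11*z + 28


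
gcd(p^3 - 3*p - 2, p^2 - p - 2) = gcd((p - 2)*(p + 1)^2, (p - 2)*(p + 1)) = p^2 - p - 2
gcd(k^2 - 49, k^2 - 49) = k^2 - 49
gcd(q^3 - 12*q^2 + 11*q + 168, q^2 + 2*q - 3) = q + 3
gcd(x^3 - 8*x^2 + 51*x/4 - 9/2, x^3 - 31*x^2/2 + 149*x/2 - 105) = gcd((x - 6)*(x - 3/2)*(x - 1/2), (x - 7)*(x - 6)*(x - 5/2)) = x - 6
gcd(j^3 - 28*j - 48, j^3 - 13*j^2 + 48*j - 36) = j - 6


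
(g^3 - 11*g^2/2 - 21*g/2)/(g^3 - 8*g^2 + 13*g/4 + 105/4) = 2*g/(2*g - 5)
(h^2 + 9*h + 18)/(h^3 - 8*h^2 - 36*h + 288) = (h + 3)/(h^2 - 14*h + 48)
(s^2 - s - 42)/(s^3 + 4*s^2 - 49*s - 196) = (s + 6)/(s^2 + 11*s + 28)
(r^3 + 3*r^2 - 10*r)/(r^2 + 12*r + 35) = r*(r - 2)/(r + 7)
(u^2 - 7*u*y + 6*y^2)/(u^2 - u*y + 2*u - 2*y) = (u - 6*y)/(u + 2)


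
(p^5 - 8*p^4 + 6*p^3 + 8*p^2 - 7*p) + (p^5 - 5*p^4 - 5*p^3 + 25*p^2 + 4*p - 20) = 2*p^5 - 13*p^4 + p^3 + 33*p^2 - 3*p - 20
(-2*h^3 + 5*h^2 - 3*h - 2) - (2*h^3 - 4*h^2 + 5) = -4*h^3 + 9*h^2 - 3*h - 7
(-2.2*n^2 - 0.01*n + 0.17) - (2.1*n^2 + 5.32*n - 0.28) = -4.3*n^2 - 5.33*n + 0.45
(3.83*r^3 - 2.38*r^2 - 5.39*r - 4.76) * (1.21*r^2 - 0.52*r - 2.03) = 4.6343*r^5 - 4.8714*r^4 - 13.0592*r^3 + 1.8746*r^2 + 13.4169*r + 9.6628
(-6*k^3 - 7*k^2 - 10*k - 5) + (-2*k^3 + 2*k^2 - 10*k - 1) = -8*k^3 - 5*k^2 - 20*k - 6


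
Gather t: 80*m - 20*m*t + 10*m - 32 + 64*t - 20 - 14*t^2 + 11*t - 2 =90*m - 14*t^2 + t*(75 - 20*m) - 54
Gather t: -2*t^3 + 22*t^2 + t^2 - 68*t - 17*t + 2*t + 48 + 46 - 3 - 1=-2*t^3 + 23*t^2 - 83*t + 90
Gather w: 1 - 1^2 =0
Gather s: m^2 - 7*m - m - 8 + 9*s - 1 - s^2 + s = m^2 - 8*m - s^2 + 10*s - 9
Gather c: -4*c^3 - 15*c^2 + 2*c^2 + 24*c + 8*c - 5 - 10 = -4*c^3 - 13*c^2 + 32*c - 15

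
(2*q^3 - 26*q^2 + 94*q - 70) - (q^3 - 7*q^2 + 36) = q^3 - 19*q^2 + 94*q - 106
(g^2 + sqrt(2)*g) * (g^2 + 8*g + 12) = g^4 + sqrt(2)*g^3 + 8*g^3 + 8*sqrt(2)*g^2 + 12*g^2 + 12*sqrt(2)*g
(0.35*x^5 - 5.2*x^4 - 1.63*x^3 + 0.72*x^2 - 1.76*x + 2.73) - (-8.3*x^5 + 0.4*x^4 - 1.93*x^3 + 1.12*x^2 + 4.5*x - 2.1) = 8.65*x^5 - 5.6*x^4 + 0.3*x^3 - 0.4*x^2 - 6.26*x + 4.83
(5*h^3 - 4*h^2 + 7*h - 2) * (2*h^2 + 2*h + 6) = 10*h^5 + 2*h^4 + 36*h^3 - 14*h^2 + 38*h - 12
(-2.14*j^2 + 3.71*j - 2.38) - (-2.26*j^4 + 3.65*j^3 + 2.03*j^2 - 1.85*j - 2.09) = 2.26*j^4 - 3.65*j^3 - 4.17*j^2 + 5.56*j - 0.29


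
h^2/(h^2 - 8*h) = h/(h - 8)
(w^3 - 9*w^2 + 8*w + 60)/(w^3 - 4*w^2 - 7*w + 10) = (w - 6)/(w - 1)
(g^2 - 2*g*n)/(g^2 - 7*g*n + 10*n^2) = g/(g - 5*n)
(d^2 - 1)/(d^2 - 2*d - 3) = (d - 1)/(d - 3)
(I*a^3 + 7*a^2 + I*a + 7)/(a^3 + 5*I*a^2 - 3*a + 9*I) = (I*a^2 + 6*a + 7*I)/(a^2 + 6*I*a - 9)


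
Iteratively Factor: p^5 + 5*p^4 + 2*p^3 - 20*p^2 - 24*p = (p - 2)*(p^4 + 7*p^3 + 16*p^2 + 12*p) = (p - 2)*(p + 3)*(p^3 + 4*p^2 + 4*p) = (p - 2)*(p + 2)*(p + 3)*(p^2 + 2*p) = (p - 2)*(p + 2)^2*(p + 3)*(p)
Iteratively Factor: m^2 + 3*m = (m + 3)*(m)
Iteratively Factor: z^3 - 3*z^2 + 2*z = (z - 1)*(z^2 - 2*z) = z*(z - 1)*(z - 2)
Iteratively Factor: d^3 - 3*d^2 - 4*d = (d + 1)*(d^2 - 4*d) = (d - 4)*(d + 1)*(d)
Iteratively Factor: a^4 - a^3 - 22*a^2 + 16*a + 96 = (a - 3)*(a^3 + 2*a^2 - 16*a - 32) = (a - 4)*(a - 3)*(a^2 + 6*a + 8) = (a - 4)*(a - 3)*(a + 4)*(a + 2)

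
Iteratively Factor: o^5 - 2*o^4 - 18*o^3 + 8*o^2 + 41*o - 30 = (o - 1)*(o^4 - o^3 - 19*o^2 - 11*o + 30) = (o - 1)*(o + 2)*(o^3 - 3*o^2 - 13*o + 15) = (o - 5)*(o - 1)*(o + 2)*(o^2 + 2*o - 3) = (o - 5)*(o - 1)^2*(o + 2)*(o + 3)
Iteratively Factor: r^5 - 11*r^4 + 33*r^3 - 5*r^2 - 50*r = (r - 5)*(r^4 - 6*r^3 + 3*r^2 + 10*r) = (r - 5)*(r + 1)*(r^3 - 7*r^2 + 10*r) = (r - 5)*(r - 2)*(r + 1)*(r^2 - 5*r) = (r - 5)^2*(r - 2)*(r + 1)*(r)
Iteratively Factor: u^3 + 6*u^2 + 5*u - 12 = (u + 4)*(u^2 + 2*u - 3) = (u - 1)*(u + 4)*(u + 3)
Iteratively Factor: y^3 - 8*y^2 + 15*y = (y - 3)*(y^2 - 5*y) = y*(y - 3)*(y - 5)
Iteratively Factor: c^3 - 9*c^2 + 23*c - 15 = (c - 3)*(c^2 - 6*c + 5) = (c - 5)*(c - 3)*(c - 1)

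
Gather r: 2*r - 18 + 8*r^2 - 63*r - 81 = 8*r^2 - 61*r - 99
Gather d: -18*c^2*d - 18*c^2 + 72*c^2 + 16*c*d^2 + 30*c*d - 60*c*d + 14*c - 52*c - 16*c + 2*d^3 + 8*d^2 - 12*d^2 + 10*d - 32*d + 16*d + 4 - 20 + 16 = 54*c^2 - 54*c + 2*d^3 + d^2*(16*c - 4) + d*(-18*c^2 - 30*c - 6)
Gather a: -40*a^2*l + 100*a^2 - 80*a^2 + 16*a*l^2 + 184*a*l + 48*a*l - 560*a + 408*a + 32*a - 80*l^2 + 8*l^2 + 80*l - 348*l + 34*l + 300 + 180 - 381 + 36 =a^2*(20 - 40*l) + a*(16*l^2 + 232*l - 120) - 72*l^2 - 234*l + 135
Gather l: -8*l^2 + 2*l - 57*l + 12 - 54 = -8*l^2 - 55*l - 42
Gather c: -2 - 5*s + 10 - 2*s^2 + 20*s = -2*s^2 + 15*s + 8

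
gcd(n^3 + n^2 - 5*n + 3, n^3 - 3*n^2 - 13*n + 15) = n^2 + 2*n - 3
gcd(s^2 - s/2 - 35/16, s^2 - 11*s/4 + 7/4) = s - 7/4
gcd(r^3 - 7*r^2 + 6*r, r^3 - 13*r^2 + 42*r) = r^2 - 6*r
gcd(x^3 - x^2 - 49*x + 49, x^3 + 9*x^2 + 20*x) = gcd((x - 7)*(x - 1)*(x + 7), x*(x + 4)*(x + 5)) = 1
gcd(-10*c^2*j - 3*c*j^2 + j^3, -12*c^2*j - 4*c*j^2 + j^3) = 2*c*j + j^2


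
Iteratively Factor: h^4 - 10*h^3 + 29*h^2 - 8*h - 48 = (h + 1)*(h^3 - 11*h^2 + 40*h - 48) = (h - 3)*(h + 1)*(h^2 - 8*h + 16) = (h - 4)*(h - 3)*(h + 1)*(h - 4)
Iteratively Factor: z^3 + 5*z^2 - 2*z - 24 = (z - 2)*(z^2 + 7*z + 12) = (z - 2)*(z + 3)*(z + 4)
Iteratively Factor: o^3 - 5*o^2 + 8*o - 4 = (o - 2)*(o^2 - 3*o + 2) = (o - 2)*(o - 1)*(o - 2)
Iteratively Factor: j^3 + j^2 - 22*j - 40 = (j - 5)*(j^2 + 6*j + 8) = (j - 5)*(j + 4)*(j + 2)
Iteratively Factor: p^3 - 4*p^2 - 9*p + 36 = (p - 4)*(p^2 - 9) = (p - 4)*(p - 3)*(p + 3)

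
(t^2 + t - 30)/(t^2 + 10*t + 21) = (t^2 + t - 30)/(t^2 + 10*t + 21)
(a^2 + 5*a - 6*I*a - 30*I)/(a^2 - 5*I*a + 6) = (a + 5)/(a + I)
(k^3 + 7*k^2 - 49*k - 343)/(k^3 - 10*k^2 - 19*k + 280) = (k^2 + 14*k + 49)/(k^2 - 3*k - 40)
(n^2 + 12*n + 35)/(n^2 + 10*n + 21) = (n + 5)/(n + 3)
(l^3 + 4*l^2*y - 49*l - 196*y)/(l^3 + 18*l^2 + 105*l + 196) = (l^2 + 4*l*y - 7*l - 28*y)/(l^2 + 11*l + 28)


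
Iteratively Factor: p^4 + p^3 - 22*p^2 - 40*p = (p + 4)*(p^3 - 3*p^2 - 10*p) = p*(p + 4)*(p^2 - 3*p - 10) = p*(p - 5)*(p + 4)*(p + 2)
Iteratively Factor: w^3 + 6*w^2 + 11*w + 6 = (w + 3)*(w^2 + 3*w + 2) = (w + 1)*(w + 3)*(w + 2)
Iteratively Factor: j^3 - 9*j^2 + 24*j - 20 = (j - 2)*(j^2 - 7*j + 10) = (j - 2)^2*(j - 5)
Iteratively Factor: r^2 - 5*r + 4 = (r - 1)*(r - 4)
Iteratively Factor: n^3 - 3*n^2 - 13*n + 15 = (n + 3)*(n^2 - 6*n + 5) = (n - 5)*(n + 3)*(n - 1)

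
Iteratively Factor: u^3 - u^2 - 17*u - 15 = (u + 1)*(u^2 - 2*u - 15) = (u - 5)*(u + 1)*(u + 3)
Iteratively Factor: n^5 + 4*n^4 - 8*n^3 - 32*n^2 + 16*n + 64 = (n - 2)*(n^4 + 6*n^3 + 4*n^2 - 24*n - 32) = (n - 2)*(n + 2)*(n^3 + 4*n^2 - 4*n - 16) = (n - 2)*(n + 2)*(n + 4)*(n^2 - 4) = (n - 2)^2*(n + 2)*(n + 4)*(n + 2)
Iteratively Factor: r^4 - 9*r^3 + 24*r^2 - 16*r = (r - 4)*(r^3 - 5*r^2 + 4*r) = (r - 4)^2*(r^2 - r) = r*(r - 4)^2*(r - 1)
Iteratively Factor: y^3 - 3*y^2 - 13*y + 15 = (y + 3)*(y^2 - 6*y + 5) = (y - 5)*(y + 3)*(y - 1)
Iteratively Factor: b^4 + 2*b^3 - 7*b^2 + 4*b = (b - 1)*(b^3 + 3*b^2 - 4*b) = (b - 1)*(b + 4)*(b^2 - b) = b*(b - 1)*(b + 4)*(b - 1)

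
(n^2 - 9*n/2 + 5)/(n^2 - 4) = (n - 5/2)/(n + 2)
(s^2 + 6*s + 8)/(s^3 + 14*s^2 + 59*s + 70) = (s + 4)/(s^2 + 12*s + 35)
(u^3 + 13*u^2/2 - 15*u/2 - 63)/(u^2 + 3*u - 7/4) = 2*(u^2 + 3*u - 18)/(2*u - 1)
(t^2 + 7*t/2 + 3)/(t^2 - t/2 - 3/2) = (2*t^2 + 7*t + 6)/(2*t^2 - t - 3)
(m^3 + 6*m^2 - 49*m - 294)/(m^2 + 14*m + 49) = (m^2 - m - 42)/(m + 7)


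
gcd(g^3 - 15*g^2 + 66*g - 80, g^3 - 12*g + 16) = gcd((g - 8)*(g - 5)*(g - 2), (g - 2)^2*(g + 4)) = g - 2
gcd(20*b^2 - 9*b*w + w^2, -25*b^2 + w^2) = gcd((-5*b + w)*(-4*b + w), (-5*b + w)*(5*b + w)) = -5*b + w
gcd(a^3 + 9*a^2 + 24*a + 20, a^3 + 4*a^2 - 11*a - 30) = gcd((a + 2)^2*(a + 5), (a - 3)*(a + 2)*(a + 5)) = a^2 + 7*a + 10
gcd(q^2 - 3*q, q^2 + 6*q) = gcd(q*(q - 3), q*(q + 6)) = q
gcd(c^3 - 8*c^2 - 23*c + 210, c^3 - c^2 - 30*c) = c^2 - c - 30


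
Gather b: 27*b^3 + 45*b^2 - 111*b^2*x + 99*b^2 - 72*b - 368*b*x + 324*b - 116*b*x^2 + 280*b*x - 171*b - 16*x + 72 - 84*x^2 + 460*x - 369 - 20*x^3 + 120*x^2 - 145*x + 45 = 27*b^3 + b^2*(144 - 111*x) + b*(-116*x^2 - 88*x + 81) - 20*x^3 + 36*x^2 + 299*x - 252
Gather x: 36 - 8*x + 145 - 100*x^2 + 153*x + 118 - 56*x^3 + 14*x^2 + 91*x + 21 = -56*x^3 - 86*x^2 + 236*x + 320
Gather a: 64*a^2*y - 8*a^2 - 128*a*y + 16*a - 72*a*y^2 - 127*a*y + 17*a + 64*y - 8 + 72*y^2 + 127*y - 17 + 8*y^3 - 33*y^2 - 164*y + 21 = a^2*(64*y - 8) + a*(-72*y^2 - 255*y + 33) + 8*y^3 + 39*y^2 + 27*y - 4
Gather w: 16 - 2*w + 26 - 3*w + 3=45 - 5*w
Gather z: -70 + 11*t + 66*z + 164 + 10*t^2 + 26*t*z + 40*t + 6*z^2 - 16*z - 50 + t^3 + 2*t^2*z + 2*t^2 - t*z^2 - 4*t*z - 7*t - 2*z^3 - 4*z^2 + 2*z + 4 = t^3 + 12*t^2 + 44*t - 2*z^3 + z^2*(2 - t) + z*(2*t^2 + 22*t + 52) + 48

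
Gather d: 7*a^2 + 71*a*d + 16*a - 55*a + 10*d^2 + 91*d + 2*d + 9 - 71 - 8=7*a^2 - 39*a + 10*d^2 + d*(71*a + 93) - 70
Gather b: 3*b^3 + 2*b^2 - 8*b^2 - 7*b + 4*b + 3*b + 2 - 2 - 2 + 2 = 3*b^3 - 6*b^2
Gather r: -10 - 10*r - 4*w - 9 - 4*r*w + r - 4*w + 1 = r*(-4*w - 9) - 8*w - 18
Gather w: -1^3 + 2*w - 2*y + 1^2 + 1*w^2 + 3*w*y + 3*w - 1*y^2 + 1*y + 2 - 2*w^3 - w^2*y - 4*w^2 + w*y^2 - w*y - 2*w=-2*w^3 + w^2*(-y - 3) + w*(y^2 + 2*y + 3) - y^2 - y + 2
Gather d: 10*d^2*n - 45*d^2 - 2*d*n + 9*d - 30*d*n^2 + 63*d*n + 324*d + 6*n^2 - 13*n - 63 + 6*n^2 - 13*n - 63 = d^2*(10*n - 45) + d*(-30*n^2 + 61*n + 333) + 12*n^2 - 26*n - 126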